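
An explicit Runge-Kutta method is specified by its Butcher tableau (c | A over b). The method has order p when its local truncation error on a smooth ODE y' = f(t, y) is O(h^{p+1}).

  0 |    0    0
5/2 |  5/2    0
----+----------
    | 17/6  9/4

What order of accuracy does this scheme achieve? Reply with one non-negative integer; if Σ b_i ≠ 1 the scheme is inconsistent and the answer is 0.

0

b = (17/6, 9/4)
c = (0, 5/2)
Σ b_i: 17/6·1 + 9/4·1 = 61/12 ≠ 1 ⇒ order 0.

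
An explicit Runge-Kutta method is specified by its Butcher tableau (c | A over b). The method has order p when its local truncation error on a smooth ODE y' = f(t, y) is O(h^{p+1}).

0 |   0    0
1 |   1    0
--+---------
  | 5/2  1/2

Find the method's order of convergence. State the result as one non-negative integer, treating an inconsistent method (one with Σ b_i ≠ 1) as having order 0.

0

b = (5/2, 1/2)
c = (0, 1)
Σ b_i: 5/2·1 + 1/2·1 = 3 ≠ 1 ⇒ order 0.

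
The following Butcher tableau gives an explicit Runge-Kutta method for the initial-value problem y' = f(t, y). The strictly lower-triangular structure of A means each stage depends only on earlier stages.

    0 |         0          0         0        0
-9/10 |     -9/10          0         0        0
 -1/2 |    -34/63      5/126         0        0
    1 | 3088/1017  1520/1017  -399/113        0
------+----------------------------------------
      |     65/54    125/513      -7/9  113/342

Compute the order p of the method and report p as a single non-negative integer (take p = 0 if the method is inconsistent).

4

b = (65/54, 125/513, -7/9, 113/342)
c = (0, -9/10, -1/2, 1)
Ac = (0, 0, -1/28, 95/226)
Σ b_i: 65/54·1 + 125/513·1 + (-7/9)·1 + 113/342·1 = 1 ✓
b·c: 125/513·(-9/10) + (-7/9)·(-1/2) + 113/342·1 = 1/2 ✓
b·c²: 125/513·81/100 + (-7/9)·1/4 + 113/342·1 = 1/3 ✓
b·Ac: (-7/9)·(-1/28) + 113/342·95/226 = 1/6 ✓
b·c³: 125/513·(-729/1000) + (-7/9)·(-1/8) + 113/342·1 = 1/4 ✓
b·(c∘Ac): (-7/9)·1/56 + 113/342·95/226 = 1/8 ✓
b·Ac²: (-7/9)·9/280 + 113/342·741/2260 = 1/12 ✓
b·A²c: 113/342·57/452 = 1/24 ✓; 4 stages ⇒ order 4.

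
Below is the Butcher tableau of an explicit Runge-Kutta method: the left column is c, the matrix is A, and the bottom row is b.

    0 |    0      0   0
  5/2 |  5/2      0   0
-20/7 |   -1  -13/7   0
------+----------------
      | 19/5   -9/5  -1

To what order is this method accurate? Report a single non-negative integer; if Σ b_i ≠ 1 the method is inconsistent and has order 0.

b = (19/5, -9/5, -1)
c = (0, 5/2, -20/7)
Ac = (0, 0, -65/14)
Σ b_i: 19/5·1 + (-9/5)·1 + (-1)·1 = 1 ✓
b·c: (-9/5)·5/2 + (-1)·(-20/7) = -23/14 ≠ 1/2 ⇒ order 1.

1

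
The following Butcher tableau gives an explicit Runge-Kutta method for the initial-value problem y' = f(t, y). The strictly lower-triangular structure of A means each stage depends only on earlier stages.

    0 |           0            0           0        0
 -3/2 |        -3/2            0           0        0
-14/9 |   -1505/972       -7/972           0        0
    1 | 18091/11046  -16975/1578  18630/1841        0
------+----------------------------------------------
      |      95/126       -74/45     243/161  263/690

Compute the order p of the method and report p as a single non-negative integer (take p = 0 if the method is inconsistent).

4

b = (95/126, -74/45, 243/161, 263/690)
c = (0, -3/2, -14/9, 1)
Ac = (0, 0, 7/648, 415/1052)
Σ b_i: 95/126·1 + (-74/45)·1 + 243/161·1 + 263/690·1 = 1 ✓
b·c: (-74/45)·(-3/2) + 243/161·(-14/9) + 263/690·1 = 1/2 ✓
b·c²: (-74/45)·9/4 + 243/161·196/81 + 263/690·1 = 1/3 ✓
b·Ac: 243/161·7/648 + 263/690·415/1052 = 1/6 ✓
b·c³: (-74/45)·(-27/8) + 243/161·(-2744/729) + 263/690·1 = 1/4 ✓
b·(c∘Ac): 243/161·(-49/2916) + 263/690·415/1052 = 1/8 ✓
b·Ac²: 243/161·(-7/432) + 263/690·595/2104 = 1/12 ✓
b·A²c: 263/690·115/1052 = 1/24 ✓; 4 stages ⇒ order 4.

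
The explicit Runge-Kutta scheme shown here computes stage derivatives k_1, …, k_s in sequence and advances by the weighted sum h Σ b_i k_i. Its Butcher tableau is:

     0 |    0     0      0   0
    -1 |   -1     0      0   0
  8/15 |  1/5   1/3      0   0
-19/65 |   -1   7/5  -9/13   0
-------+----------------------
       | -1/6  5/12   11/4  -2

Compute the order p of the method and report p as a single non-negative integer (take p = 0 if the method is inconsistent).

b = (-1/6, 5/12, 11/4, -2)
c = (0, -1, 8/15, -19/65)
Ac = (0, 0, -1/3, -23/13)
Σ b_i: (-1/6)·1 + 5/12·1 + 11/4·1 + (-2)·1 = 1 ✓
b·c: 5/12·(-1) + 11/4·8/15 + (-2)·(-19/65) = 85/52 ≠ 1/2 ⇒ order 1.

1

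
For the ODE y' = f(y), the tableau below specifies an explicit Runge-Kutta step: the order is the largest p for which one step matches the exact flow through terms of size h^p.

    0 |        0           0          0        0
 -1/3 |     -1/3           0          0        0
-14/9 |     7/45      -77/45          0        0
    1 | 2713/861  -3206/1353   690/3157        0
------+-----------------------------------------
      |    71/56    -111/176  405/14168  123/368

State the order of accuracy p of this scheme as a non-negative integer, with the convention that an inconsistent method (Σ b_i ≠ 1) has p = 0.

4

b = (71/56, -111/176, 405/14168, 123/368)
c = (0, -1/3, -14/9, 1)
Ac = (0, 0, 77/135, 166/369)
Σ b_i: 71/56·1 + (-111/176)·1 + 405/14168·1 + 123/368·1 = 1 ✓
b·c: (-111/176)·(-1/3) + 405/14168·(-14/9) + 123/368·1 = 1/2 ✓
b·c²: (-111/176)·1/9 + 405/14168·196/81 + 123/368·1 = 1/3 ✓
b·Ac: 405/14168·77/135 + 123/368·166/369 = 1/6 ✓
b·c³: (-111/176)·(-1/27) + 405/14168·(-2744/729) + 123/368·1 = 1/4 ✓
b·(c∘Ac): 405/14168·(-1078/1215) + 123/368·166/369 = 1/8 ✓
b·Ac²: 405/14168·(-77/405) + 123/368·98/369 = 1/12 ✓
b·A²c: 123/368·46/369 = 1/24 ✓; 4 stages ⇒ order 4.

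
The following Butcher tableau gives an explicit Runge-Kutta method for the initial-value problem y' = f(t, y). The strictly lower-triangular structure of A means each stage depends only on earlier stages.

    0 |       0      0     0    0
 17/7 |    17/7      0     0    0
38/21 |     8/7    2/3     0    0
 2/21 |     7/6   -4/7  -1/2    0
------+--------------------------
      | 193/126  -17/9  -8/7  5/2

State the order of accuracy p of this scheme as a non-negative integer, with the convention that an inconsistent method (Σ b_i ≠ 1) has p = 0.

1

b = (193/126, -17/9, -8/7, 5/2)
c = (0, 17/7, 38/21, 2/21)
Ac = (0, 0, 34/21, -337/147)
Σ b_i: 193/126·1 + (-17/9)·1 + (-8/7)·1 + 5/2·1 = 1 ✓
b·c: (-17/9)·17/7 + (-8/7)·38/21 + 5/2·2/21 = -2830/441 ≠ 1/2 ⇒ order 1.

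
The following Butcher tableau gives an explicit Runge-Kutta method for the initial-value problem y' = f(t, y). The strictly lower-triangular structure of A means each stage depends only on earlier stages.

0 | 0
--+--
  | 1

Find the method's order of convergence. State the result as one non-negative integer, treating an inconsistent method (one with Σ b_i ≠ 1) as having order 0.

1

b = (1)
c = (0)
Σ b_i: 1·1 = 1 ✓; 1 stage ⇒ order 1.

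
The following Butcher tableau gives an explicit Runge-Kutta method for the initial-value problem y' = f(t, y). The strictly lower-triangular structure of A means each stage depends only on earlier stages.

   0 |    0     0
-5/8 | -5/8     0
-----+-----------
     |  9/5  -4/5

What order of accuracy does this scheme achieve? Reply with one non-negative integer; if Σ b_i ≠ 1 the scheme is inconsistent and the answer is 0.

2

b = (9/5, -4/5)
c = (0, -5/8)
Σ b_i: 9/5·1 + (-4/5)·1 = 1 ✓
b·c: (-4/5)·(-5/8) = 1/2 ✓; 2 stages ⇒ order 2.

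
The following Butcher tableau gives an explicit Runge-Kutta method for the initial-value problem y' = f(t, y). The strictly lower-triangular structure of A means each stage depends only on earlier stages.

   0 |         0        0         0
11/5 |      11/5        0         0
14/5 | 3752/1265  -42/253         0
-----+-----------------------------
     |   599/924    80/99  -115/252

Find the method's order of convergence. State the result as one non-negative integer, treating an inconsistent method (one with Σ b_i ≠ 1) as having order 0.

3

b = (599/924, 80/99, -115/252)
c = (0, 11/5, 14/5)
Ac = (0, 0, -42/115)
Σ b_i: 599/924·1 + 80/99·1 + (-115/252)·1 = 1 ✓
b·c: 80/99·11/5 + (-115/252)·14/5 = 1/2 ✓
b·c²: 80/99·121/25 + (-115/252)·196/25 = 1/3 ✓
b·Ac: (-115/252)·(-42/115) = 1/6 ✓; 3 stages ⇒ order 3.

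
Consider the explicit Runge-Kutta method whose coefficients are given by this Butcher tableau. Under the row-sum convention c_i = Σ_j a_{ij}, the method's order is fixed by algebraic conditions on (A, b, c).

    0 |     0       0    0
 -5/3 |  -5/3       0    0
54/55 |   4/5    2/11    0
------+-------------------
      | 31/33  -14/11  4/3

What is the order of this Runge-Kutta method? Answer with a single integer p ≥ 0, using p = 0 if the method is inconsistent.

b = (31/33, -14/11, 4/3)
c = (0, -5/3, 54/55)
Ac = (0, 0, -10/33)
Σ b_i: 31/33·1 + (-14/11)·1 + 4/3·1 = 1 ✓
b·c: (-14/11)·(-5/3) + 4/3·54/55 = 566/165 ≠ 1/2 ⇒ order 1.

1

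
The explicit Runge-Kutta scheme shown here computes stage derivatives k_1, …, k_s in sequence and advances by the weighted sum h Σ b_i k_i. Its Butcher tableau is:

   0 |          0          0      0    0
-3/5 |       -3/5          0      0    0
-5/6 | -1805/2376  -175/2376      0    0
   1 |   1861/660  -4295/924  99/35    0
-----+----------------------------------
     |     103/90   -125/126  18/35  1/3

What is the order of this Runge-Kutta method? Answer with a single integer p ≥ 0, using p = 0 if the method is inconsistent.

4

b = (103/90, -125/126, 18/35, 1/3)
c = (0, -3/5, -5/6, 1)
Ac = (0, 0, 35/792, 19/44)
Σ b_i: 103/90·1 + (-125/126)·1 + 18/35·1 + 1/3·1 = 1 ✓
b·c: (-125/126)·(-3/5) + 18/35·(-5/6) + 1/3·1 = 1/2 ✓
b·c²: (-125/126)·9/25 + 18/35·25/36 + 1/3·1 = 1/3 ✓
b·Ac: 18/35·35/792 + 1/3·19/44 = 1/6 ✓
b·c³: (-125/126)·(-27/125) + 18/35·(-125/216) + 1/3·1 = 1/4 ✓
b·(c∘Ac): 18/35·(-175/4752) + 1/3·19/44 = 1/8 ✓
b·Ac²: 18/35·(-7/264) + 1/3·16/55 = 1/12 ✓
b·A²c: 1/3·1/8 = 1/24 ✓; 4 stages ⇒ order 4.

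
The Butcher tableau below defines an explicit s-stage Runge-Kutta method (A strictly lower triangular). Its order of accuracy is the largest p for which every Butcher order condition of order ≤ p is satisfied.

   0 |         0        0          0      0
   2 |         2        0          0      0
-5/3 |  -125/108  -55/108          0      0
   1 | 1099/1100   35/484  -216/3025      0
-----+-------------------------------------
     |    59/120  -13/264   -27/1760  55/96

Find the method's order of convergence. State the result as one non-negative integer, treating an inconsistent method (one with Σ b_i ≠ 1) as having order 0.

b = (59/120, -13/264, -27/1760, 55/96)
c = (0, 2, -5/3, 1)
Ac = (0, 0, -55/54, 29/110)
Σ b_i: 59/120·1 + (-13/264)·1 + (-27/1760)·1 + 55/96·1 = 1 ✓
b·c: (-13/264)·2 + (-27/1760)·(-5/3) + 55/96·1 = 1/2 ✓
b·c²: (-13/264)·4 + (-27/1760)·25/9 + 55/96·1 = 1/3 ✓
b·Ac: (-27/1760)·(-55/54) + 55/96·29/110 = 1/6 ✓
b·c³: (-13/264)·8 + (-27/1760)·(-125/27) + 55/96·1 = 1/4 ✓
b·(c∘Ac): (-27/1760)·275/162 + 55/96·29/110 = 1/8 ✓
b·Ac²: (-27/1760)·(-55/27) + 55/96·1/11 = 1/12 ✓
b·A²c: 55/96·4/55 = 1/24 ✓; 4 stages ⇒ order 4.

4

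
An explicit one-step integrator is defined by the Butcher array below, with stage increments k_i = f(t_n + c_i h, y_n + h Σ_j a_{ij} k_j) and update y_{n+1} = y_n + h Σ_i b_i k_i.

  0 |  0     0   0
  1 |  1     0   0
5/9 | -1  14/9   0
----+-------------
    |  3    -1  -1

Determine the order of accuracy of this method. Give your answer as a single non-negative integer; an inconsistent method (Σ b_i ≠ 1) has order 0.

b = (3, -1, -1)
c = (0, 1, 5/9)
Ac = (0, 0, 14/9)
Σ b_i: 3·1 + (-1)·1 + (-1)·1 = 1 ✓
b·c: (-1)·1 + (-1)·5/9 = -14/9 ≠ 1/2 ⇒ order 1.

1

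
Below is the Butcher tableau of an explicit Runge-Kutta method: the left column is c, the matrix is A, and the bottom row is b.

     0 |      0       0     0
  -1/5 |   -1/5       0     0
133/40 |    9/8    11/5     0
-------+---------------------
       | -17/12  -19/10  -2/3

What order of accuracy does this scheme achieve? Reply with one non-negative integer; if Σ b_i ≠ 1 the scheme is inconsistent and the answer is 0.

0

b = (-17/12, -19/10, -2/3)
c = (0, -1/5, 133/40)
Ac = (0, 0, -11/25)
Σ b_i: (-17/12)·1 + (-19/10)·1 + (-2/3)·1 = -239/60 ≠ 1 ⇒ order 0.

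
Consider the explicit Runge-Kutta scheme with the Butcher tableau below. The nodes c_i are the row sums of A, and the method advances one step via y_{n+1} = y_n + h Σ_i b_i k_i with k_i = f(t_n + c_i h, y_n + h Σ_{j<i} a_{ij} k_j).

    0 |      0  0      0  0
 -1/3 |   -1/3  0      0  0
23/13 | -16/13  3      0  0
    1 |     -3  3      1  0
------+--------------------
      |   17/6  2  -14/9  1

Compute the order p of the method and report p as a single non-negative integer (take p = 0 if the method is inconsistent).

b = (17/6, 2, -14/9, 1)
c = (0, -1/3, 23/13, 1)
Ac = (0, 0, -1, 10/13)
Σ b_i: 17/6·1 + 2·1 + (-14/9)·1 + 1·1 = 77/18 ≠ 1 ⇒ order 0.

0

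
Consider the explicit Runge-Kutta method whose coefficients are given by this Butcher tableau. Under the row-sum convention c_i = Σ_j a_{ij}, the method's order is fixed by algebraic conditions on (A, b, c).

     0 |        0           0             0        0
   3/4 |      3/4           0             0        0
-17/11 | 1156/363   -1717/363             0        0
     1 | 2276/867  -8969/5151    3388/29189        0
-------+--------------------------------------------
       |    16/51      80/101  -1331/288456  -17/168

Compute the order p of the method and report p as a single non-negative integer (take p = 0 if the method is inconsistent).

b = (16/51, 80/101, -1331/288456, -17/168)
c = (0, 3/4, -17/11, 1)
Ac = (0, 0, -1717/484, -101/68)
Σ b_i: 16/51·1 + 80/101·1 + (-1331/288456)·1 + (-17/168)·1 = 1 ✓
b·c: 80/101·3/4 + (-1331/288456)·(-17/11) + (-17/168)·1 = 1/2 ✓
b·c²: 80/101·9/16 + (-1331/288456)·289/121 + (-17/168)·1 = 1/3 ✓
b·Ac: (-1331/288456)·(-1717/484) + (-17/168)·(-101/68) = 1/6 ✓
b·c³: 80/101·27/64 + (-1331/288456)·(-4913/1331) + (-17/168)·1 = 1/4 ✓
b·(c∘Ac): (-1331/288456)·29189/5324 + (-17/168)·(-101/68) = 1/8 ✓
b·Ac²: (-1331/288456)·(-5151/1936) + (-17/168)·(-191/272) = 1/12 ✓
b·A²c: (-17/168)·(-7/17) = 1/24 ✓; 4 stages ⇒ order 4.

4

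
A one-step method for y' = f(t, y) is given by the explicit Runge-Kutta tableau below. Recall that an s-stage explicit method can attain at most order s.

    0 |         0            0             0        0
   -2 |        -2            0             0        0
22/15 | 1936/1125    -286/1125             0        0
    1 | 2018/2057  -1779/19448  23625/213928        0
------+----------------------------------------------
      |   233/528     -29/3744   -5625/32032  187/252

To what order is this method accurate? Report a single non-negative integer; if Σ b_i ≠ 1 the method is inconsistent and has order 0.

b = (233/528, -29/3744, -5625/32032, 187/252)
c = (0, -2, 22/15, 1)
Ac = (0, 0, 572/1125, 129/374)
Σ b_i: 233/528·1 + (-29/3744)·1 + (-5625/32032)·1 + 187/252·1 = 1 ✓
b·c: (-29/3744)·(-2) + (-5625/32032)·22/15 + 187/252·1 = 1/2 ✓
b·c²: (-29/3744)·4 + (-5625/32032)·484/225 + 187/252·1 = 1/3 ✓
b·Ac: (-5625/32032)·572/1125 + 187/252·129/374 = 1/6 ✓
b·c³: (-29/3744)·(-8) + (-5625/32032)·10648/3375 + 187/252·1 = 1/4 ✓
b·(c∘Ac): (-5625/32032)·12584/16875 + 187/252·129/374 = 1/8 ✓
b·Ac²: (-5625/32032)·(-1144/1125) + 187/252·(-24/187) = 1/12 ✓
b·A²c: 187/252·21/374 = 1/24 ✓; 4 stages ⇒ order 4.

4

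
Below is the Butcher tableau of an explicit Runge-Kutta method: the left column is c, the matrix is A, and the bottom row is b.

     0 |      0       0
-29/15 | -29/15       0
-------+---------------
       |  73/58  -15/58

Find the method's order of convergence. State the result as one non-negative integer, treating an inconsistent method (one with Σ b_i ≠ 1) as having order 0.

2

b = (73/58, -15/58)
c = (0, -29/15)
Σ b_i: 73/58·1 + (-15/58)·1 = 1 ✓
b·c: (-15/58)·(-29/15) = 1/2 ✓; 2 stages ⇒ order 2.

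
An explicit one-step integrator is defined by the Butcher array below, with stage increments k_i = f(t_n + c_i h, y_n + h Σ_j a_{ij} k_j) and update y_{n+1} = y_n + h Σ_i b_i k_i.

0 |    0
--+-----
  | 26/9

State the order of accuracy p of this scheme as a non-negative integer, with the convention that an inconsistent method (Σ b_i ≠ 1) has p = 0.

b = (26/9)
c = (0)
Σ b_i: 26/9·1 = 26/9 ≠ 1 ⇒ order 0.

0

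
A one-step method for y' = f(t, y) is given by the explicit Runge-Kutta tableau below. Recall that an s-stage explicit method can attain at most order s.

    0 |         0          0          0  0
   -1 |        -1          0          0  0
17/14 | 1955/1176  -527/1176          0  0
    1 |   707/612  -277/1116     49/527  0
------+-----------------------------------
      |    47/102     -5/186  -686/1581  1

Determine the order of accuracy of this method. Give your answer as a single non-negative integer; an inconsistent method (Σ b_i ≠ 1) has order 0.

4

b = (47/102, -5/186, -686/1581, 1)
c = (0, -1, 17/14, 1)
Ac = (0, 0, 527/1176, 13/36)
Σ b_i: 47/102·1 + (-5/186)·1 + (-686/1581)·1 + 1·1 = 1 ✓
b·c: (-5/186)·(-1) + (-686/1581)·17/14 + 1·1 = 1/2 ✓
b·c²: (-5/186)·1 + (-686/1581)·289/196 + 1·1 = 1/3 ✓
b·Ac: (-686/1581)·527/1176 + 1·13/36 = 1/6 ✓
b·c³: (-5/186)·(-1) + (-686/1581)·4913/2744 + 1·1 = 1/4 ✓
b·(c∘Ac): (-686/1581)·8959/16464 + 1·13/36 = 1/8 ✓
b·Ac²: (-686/1581)·(-527/1176) + 1·(-1/9) = 1/12 ✓
b·A²c: 1·1/24 = 1/24 ✓; 4 stages ⇒ order 4.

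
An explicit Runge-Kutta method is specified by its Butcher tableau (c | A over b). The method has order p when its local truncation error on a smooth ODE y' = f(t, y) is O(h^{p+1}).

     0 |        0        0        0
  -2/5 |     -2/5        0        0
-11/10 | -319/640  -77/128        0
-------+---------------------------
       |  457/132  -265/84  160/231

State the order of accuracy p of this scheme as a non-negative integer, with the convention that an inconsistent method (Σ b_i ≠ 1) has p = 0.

3

b = (457/132, -265/84, 160/231)
c = (0, -2/5, -11/10)
Ac = (0, 0, 77/320)
Σ b_i: 457/132·1 + (-265/84)·1 + 160/231·1 = 1 ✓
b·c: (-265/84)·(-2/5) + 160/231·(-11/10) = 1/2 ✓
b·c²: (-265/84)·4/25 + 160/231·121/100 = 1/3 ✓
b·Ac: 160/231·77/320 = 1/6 ✓; 3 stages ⇒ order 3.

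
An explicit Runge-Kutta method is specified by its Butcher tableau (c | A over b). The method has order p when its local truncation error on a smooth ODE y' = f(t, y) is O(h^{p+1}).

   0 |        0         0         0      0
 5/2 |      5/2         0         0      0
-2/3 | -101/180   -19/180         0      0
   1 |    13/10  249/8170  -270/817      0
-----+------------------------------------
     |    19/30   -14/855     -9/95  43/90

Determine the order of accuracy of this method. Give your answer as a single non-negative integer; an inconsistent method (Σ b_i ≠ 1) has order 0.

4

b = (19/30, -14/855, -9/95, 43/90)
c = (0, 5/2, -2/3, 1)
Ac = (0, 0, -19/72, 51/172)
Σ b_i: 19/30·1 + (-14/855)·1 + (-9/95)·1 + 43/90·1 = 1 ✓
b·c: (-14/855)·5/2 + (-9/95)·(-2/3) + 43/90·1 = 1/2 ✓
b·c²: (-14/855)·25/4 + (-9/95)·4/9 + 43/90·1 = 1/3 ✓
b·Ac: (-9/95)·(-19/72) + 43/90·51/172 = 1/6 ✓
b·c³: (-14/855)·125/8 + (-9/95)·(-8/27) + 43/90·1 = 1/4 ✓
b·(c∘Ac): (-9/95)·19/108 + 43/90·51/172 = 1/8 ✓
b·Ac²: (-9/95)·(-95/144) + 43/90·15/344 = 1/12 ✓
b·A²c: 43/90·15/172 = 1/24 ✓; 4 stages ⇒ order 4.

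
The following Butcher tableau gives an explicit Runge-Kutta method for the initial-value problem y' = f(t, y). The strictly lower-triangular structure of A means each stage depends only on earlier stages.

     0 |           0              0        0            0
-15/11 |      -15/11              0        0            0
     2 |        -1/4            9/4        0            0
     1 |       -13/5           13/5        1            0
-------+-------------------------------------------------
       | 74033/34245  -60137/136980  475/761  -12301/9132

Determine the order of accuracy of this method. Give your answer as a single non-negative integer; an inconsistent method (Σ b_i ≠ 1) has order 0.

b = (74033/34245, -60137/136980, 475/761, -12301/9132)
c = (0, -15/11, 2, 1)
Ac = (0, 0, -135/44, -17/11)
Σ b_i: 74033/34245·1 + (-60137/136980)·1 + 475/761·1 + (-12301/9132)·1 = 1 ✓
b·c: (-60137/136980)·(-15/11) + 475/761·2 + (-12301/9132)·1 = 1/2 ✓
b·c²: (-60137/136980)·225/121 + 475/761·4 + (-12301/9132)·1 = 1/3 ✓
b·Ac: 475/761·(-135/44) + (-12301/9132)·(-17/11) = 1/6 ✓
b·c³: (-60137/136980)·(-3375/1331) + 475/761·8 + (-12301/9132)·1 = 239057/50226 ≠ 1/4 ⇒ order 3.
b·(c∘Ac): 475/761·(-135/22) + (-12301/9132)·(-17/11) = -175633/100452 ≠ 1/8
b·Ac²: 475/761·2025/484 + (-12301/9132)·1069/121 = -233276/25113 ≠ 1/12
b·A²c: (-12301/9132)·(-135/44) = 553545/133936 ≠ 1/24

3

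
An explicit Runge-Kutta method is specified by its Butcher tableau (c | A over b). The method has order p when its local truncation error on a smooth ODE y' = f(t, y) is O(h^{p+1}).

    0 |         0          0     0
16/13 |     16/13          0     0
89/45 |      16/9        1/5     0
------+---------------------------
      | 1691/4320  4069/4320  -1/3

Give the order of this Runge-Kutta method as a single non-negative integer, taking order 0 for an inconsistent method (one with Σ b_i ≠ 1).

b = (1691/4320, 4069/4320, -1/3)
c = (0, 16/13, 89/45)
Ac = (0, 0, 16/65)
Σ b_i: 1691/4320·1 + 4069/4320·1 + (-1/3)·1 = 1 ✓
b·c: 4069/4320·16/13 + (-1/3)·89/45 = 1/2 ✓
b·c²: 4069/4320·256/169 + (-1/3)·7921/2025 = 9707/78975 ≠ 1/3 ⇒ order 2.
b·Ac: (-1/3)·16/65 = -16/195 ≠ 1/6

2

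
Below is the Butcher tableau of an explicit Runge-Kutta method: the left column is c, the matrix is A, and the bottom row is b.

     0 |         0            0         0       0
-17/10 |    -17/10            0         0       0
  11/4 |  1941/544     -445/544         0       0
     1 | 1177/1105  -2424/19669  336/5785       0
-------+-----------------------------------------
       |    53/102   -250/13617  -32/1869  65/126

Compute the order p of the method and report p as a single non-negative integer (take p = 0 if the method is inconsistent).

4

b = (53/102, -250/13617, -32/1869, 65/126)
c = (0, -17/10, 11/4, 1)
Ac = (0, 0, 89/64, 24/65)
Σ b_i: 53/102·1 + (-250/13617)·1 + (-32/1869)·1 + 65/126·1 = 1 ✓
b·c: (-250/13617)·(-17/10) + (-32/1869)·11/4 + 65/126·1 = 1/2 ✓
b·c²: (-250/13617)·289/100 + (-32/1869)·121/16 + 65/126·1 = 1/3 ✓
b·Ac: (-32/1869)·89/64 + 65/126·24/65 = 1/6 ✓
b·c³: (-250/13617)·(-4913/1000) + (-32/1869)·1331/64 + 65/126·1 = 1/4 ✓
b·(c∘Ac): (-32/1869)·979/256 + 65/126·24/65 = 1/8 ✓
b·Ac²: (-32/1869)·(-1513/640) + 65/126·27/325 = 1/12 ✓
b·A²c: 65/126·21/260 = 1/24 ✓; 4 stages ⇒ order 4.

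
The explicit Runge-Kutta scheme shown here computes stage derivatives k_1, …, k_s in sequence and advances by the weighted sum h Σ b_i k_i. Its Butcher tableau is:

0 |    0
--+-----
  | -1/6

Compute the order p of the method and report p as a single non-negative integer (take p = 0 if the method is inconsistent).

b = (-1/6)
c = (0)
Σ b_i: (-1/6)·1 = -1/6 ≠ 1 ⇒ order 0.

0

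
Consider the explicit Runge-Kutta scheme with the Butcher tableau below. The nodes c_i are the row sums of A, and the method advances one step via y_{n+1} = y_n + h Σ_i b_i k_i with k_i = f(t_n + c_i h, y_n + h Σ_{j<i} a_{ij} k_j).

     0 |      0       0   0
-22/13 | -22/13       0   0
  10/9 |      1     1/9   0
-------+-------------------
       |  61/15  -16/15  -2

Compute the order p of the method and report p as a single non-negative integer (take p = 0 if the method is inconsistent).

b = (61/15, -16/15, -2)
c = (0, -22/13, 10/9)
Ac = (0, 0, -22/117)
Σ b_i: 61/15·1 + (-16/15)·1 + (-2)·1 = 1 ✓
b·c: (-16/15)·(-22/13) + (-2)·10/9 = -244/585 ≠ 1/2 ⇒ order 1.

1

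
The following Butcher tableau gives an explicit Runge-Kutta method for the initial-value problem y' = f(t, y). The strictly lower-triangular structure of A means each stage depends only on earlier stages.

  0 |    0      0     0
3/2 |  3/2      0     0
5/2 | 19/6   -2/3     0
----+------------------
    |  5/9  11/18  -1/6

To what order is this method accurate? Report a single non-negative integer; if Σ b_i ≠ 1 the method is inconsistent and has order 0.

b = (5/9, 11/18, -1/6)
c = (0, 3/2, 5/2)
Ac = (0, 0, -1)
Σ b_i: 5/9·1 + 11/18·1 + (-1/6)·1 = 1 ✓
b·c: 11/18·3/2 + (-1/6)·5/2 = 1/2 ✓
b·c²: 11/18·9/4 + (-1/6)·25/4 = 1/3 ✓
b·Ac: (-1/6)·(-1) = 1/6 ✓; 3 stages ⇒ order 3.

3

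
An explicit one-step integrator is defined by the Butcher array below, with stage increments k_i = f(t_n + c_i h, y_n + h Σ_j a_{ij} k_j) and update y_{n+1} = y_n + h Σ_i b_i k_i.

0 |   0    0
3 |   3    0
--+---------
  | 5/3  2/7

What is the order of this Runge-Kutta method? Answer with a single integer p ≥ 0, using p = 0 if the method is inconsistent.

0

b = (5/3, 2/7)
c = (0, 3)
Σ b_i: 5/3·1 + 2/7·1 = 41/21 ≠ 1 ⇒ order 0.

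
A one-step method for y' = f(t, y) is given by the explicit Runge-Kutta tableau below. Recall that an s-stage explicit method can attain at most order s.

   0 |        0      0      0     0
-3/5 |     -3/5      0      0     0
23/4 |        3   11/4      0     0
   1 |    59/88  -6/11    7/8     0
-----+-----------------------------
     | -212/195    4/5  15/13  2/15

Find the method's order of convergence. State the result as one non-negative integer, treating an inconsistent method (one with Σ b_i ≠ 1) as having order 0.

b = (-212/195, 4/5, 15/13, 2/15)
c = (0, -3/5, 23/4, 1)
Ac = (0, 0, -33/20, 9431/1760)
Σ b_i: (-212/195)·1 + 4/5·1 + 15/13·1 + 2/15·1 = 1 ✓
b·c: 4/5·(-3/5) + 15/13·23/4 + 2/15·1 = 24523/3900 ≠ 1/2 ⇒ order 1.

1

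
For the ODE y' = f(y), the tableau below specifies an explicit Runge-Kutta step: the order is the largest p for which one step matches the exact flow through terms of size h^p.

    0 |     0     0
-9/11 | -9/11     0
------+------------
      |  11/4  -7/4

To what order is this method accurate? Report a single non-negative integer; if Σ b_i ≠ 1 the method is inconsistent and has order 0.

b = (11/4, -7/4)
c = (0, -9/11)
Σ b_i: 11/4·1 + (-7/4)·1 = 1 ✓
b·c: (-7/4)·(-9/11) = 63/44 ≠ 1/2 ⇒ order 1.

1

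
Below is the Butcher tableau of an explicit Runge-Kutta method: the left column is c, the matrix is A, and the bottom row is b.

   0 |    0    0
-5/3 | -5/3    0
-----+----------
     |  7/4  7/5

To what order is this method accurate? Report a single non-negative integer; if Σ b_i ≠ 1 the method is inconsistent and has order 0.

b = (7/4, 7/5)
c = (0, -5/3)
Σ b_i: 7/4·1 + 7/5·1 = 63/20 ≠ 1 ⇒ order 0.

0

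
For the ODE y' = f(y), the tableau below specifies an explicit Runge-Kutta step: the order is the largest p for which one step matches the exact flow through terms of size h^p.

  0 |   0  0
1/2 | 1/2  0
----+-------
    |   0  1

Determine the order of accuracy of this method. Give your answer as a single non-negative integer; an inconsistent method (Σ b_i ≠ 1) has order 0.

b = (0, 1)
c = (0, 1/2)
Σ b_i: 1·1 = 1 ✓
b·c: 1·1/2 = 1/2 ✓; 2 stages ⇒ order 2.

2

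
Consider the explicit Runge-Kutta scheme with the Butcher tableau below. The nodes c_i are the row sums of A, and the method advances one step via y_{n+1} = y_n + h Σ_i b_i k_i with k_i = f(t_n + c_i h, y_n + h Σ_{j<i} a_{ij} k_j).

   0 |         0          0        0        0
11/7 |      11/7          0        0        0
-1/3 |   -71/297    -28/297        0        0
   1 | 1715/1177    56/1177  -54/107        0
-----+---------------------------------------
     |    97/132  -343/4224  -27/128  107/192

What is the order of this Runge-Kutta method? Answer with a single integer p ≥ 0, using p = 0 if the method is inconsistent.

4

b = (97/132, -343/4224, -27/128, 107/192)
c = (0, 11/7, -1/3, 1)
Ac = (0, 0, -4/27, 26/107)
Σ b_i: 97/132·1 + (-343/4224)·1 + (-27/128)·1 + 107/192·1 = 1 ✓
b·c: (-343/4224)·11/7 + (-27/128)·(-1/3) + 107/192·1 = 1/2 ✓
b·c²: (-343/4224)·121/49 + (-27/128)·1/9 + 107/192·1 = 1/3 ✓
b·Ac: (-27/128)·(-4/27) + 107/192·26/107 = 1/6 ✓
b·c³: (-343/4224)·1331/343 + (-27/128)·(-1/27) + 107/192·1 = 1/4 ✓
b·(c∘Ac): (-27/128)·4/81 + 107/192·26/107 = 1/8 ✓
b·Ac²: (-27/128)·(-44/189) + 107/192·46/749 = 1/12 ✓
b·A²c: 107/192·8/107 = 1/24 ✓; 4 stages ⇒ order 4.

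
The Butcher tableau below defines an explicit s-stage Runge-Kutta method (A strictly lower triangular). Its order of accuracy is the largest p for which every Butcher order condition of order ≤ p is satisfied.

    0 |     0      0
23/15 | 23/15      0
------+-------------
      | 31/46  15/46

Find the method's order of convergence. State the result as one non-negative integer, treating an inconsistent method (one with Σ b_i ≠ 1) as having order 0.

b = (31/46, 15/46)
c = (0, 23/15)
Σ b_i: 31/46·1 + 15/46·1 = 1 ✓
b·c: 15/46·23/15 = 1/2 ✓; 2 stages ⇒ order 2.

2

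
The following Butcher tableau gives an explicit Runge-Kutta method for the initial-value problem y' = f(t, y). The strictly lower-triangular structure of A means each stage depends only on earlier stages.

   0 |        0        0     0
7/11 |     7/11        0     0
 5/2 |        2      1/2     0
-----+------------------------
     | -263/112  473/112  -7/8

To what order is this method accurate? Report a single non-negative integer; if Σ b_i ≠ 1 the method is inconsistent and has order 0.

b = (-263/112, 473/112, -7/8)
c = (0, 7/11, 5/2)
Ac = (0, 0, 7/22)
Σ b_i: (-263/112)·1 + 473/112·1 + (-7/8)·1 = 1 ✓
b·c: 473/112·7/11 + (-7/8)·5/2 = 1/2 ✓
b·c²: 473/112·49/121 + (-7/8)·25/4 = -1323/352 ≠ 1/3 ⇒ order 2.
b·Ac: (-7/8)·7/22 = -49/176 ≠ 1/6

2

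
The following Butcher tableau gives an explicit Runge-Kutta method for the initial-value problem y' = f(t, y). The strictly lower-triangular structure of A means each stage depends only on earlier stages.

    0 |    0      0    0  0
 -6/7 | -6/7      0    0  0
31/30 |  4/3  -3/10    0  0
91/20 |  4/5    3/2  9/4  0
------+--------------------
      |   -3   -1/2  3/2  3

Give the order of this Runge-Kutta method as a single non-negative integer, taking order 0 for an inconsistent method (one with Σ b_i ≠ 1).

1

b = (-3, -1/2, 3/2, 3)
c = (0, -6/7, 31/30, 91/20)
Ac = (0, 0, 9/35, 291/280)
Σ b_i: (-3)·1 + (-1/2)·1 + 3/2·1 + 3·1 = 1 ✓
b·c: (-1/2)·(-6/7) + 3/2·31/30 + 3·91/20 = 547/35 ≠ 1/2 ⇒ order 1.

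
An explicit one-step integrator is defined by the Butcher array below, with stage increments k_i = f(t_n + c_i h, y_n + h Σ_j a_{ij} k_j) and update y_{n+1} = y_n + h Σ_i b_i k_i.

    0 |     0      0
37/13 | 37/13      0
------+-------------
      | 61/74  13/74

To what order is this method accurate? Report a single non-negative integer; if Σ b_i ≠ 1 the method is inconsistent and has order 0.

b = (61/74, 13/74)
c = (0, 37/13)
Σ b_i: 61/74·1 + 13/74·1 = 1 ✓
b·c: 13/74·37/13 = 1/2 ✓; 2 stages ⇒ order 2.

2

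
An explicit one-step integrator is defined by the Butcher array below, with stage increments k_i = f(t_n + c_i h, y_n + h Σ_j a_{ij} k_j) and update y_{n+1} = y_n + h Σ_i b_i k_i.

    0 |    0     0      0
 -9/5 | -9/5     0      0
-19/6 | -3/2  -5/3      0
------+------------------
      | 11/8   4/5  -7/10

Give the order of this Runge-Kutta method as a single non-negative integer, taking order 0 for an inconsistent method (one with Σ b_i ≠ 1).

b = (11/8, 4/5, -7/10)
c = (0, -9/5, -19/6)
Ac = (0, 0, 3)
Σ b_i: 11/8·1 + 4/5·1 + (-7/10)·1 = 59/40 ≠ 1 ⇒ order 0.

0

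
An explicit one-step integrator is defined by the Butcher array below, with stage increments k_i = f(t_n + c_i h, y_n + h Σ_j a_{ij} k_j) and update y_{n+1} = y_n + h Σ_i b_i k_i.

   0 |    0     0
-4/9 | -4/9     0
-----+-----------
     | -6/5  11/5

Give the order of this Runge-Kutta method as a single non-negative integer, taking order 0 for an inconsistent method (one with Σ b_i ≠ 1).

b = (-6/5, 11/5)
c = (0, -4/9)
Σ b_i: (-6/5)·1 + 11/5·1 = 1 ✓
b·c: 11/5·(-4/9) = -44/45 ≠ 1/2 ⇒ order 1.

1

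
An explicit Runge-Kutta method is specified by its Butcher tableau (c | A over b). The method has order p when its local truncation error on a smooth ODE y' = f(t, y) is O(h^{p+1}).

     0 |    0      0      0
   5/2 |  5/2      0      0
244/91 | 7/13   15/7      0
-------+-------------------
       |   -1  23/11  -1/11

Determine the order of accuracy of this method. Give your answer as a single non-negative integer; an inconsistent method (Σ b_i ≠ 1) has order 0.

b = (-1, 23/11, -1/11)
c = (0, 5/2, 244/91)
Ac = (0, 0, 75/14)
Σ b_i: (-1)·1 + 23/11·1 + (-1/11)·1 = 1 ✓
b·c: 23/11·5/2 + (-1/11)·244/91 = 907/182 ≠ 1/2 ⇒ order 1.

1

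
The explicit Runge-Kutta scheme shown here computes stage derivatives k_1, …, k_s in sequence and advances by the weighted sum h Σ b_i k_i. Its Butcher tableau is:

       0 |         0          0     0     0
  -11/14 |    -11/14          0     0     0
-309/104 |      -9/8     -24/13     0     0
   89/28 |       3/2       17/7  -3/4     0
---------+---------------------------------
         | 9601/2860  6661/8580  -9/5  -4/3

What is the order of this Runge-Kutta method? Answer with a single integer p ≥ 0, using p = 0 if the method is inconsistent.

2

b = (9601/2860, 6661/8580, -9/5, -4/3)
c = (0, -11/14, -309/104, 89/28)
Ac = (0, 0, 132/91, 6527/20384)
Σ b_i: 9601/2860·1 + 6661/8580·1 + (-9/5)·1 + (-4/3)·1 = 1 ✓
b·c: 6661/8580·(-11/14) + (-9/5)·(-309/104) + (-4/3)·89/28 = 1/2 ✓
b·c²: 6661/8580·121/196 + (-9/5)·95481/10816 + (-4/3)·7921/784 = -76534397/2649920 ≠ 1/3 ⇒ order 2.
b·Ac: (-9/5)·132/91 + (-4/3)·6527/20384 = -17863/5880 ≠ 1/6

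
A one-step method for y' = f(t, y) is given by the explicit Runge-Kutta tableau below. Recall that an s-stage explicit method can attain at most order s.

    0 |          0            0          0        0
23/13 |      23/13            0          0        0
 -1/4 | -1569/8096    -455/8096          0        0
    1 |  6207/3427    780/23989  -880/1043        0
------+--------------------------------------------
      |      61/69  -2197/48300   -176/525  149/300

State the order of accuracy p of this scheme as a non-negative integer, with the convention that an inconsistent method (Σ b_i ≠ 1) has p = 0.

4

b = (61/69, -2197/48300, -176/525, 149/300)
c = (0, 23/13, -1/4, 1)
Ac = (0, 0, -35/352, 40/149)
Σ b_i: 61/69·1 + (-2197/48300)·1 + (-176/525)·1 + 149/300·1 = 1 ✓
b·c: (-2197/48300)·23/13 + (-176/525)·(-1/4) + 149/300·1 = 1/2 ✓
b·c²: (-2197/48300)·529/169 + (-176/525)·1/16 + 149/300·1 = 1/3 ✓
b·Ac: (-176/525)·(-35/352) + 149/300·40/149 = 1/6 ✓
b·c³: (-2197/48300)·12167/2197 + (-176/525)·(-1/64) + 149/300·1 = 1/4 ✓
b·(c∘Ac): (-176/525)·35/1408 + 149/300·40/149 = 1/8 ✓
b·Ac²: (-176/525)·(-805/4576) + 149/300·95/1937 = 1/12 ✓
b·A²c: 149/300·25/298 = 1/24 ✓; 4 stages ⇒ order 4.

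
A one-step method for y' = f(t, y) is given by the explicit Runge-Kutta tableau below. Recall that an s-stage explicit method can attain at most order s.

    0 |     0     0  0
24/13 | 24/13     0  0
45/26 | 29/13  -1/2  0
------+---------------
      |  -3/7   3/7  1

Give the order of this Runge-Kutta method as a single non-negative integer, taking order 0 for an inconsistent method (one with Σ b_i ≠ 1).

1

b = (-3/7, 3/7, 1)
c = (0, 24/13, 45/26)
Ac = (0, 0, -12/13)
Σ b_i: (-3/7)·1 + 3/7·1 + 1·1 = 1 ✓
b·c: 3/7·24/13 + 1·45/26 = 459/182 ≠ 1/2 ⇒ order 1.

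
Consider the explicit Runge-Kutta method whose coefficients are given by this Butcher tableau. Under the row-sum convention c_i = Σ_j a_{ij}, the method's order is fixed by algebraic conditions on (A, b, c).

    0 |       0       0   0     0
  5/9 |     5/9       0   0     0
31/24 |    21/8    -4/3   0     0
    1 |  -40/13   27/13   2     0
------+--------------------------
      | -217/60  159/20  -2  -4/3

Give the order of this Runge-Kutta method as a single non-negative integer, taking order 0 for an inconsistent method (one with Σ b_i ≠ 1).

2

b = (-217/60, 159/20, -2, -4/3)
c = (0, 5/9, 31/24, 1)
Ac = (0, 0, -20/27, 583/156)
Σ b_i: (-217/60)·1 + 159/20·1 + (-2)·1 + (-4/3)·1 = 1 ✓
b·c: 159/20·5/9 + (-2)·31/24 + (-4/3)·1 = 1/2 ✓
b·c²: 159/20·25/81 + (-2)·961/576 + (-4/3)·1 = -1915/864 ≠ 1/3 ⇒ order 2.
b·Ac: (-2)·(-20/27) + (-4/3)·583/156 = -1229/351 ≠ 1/6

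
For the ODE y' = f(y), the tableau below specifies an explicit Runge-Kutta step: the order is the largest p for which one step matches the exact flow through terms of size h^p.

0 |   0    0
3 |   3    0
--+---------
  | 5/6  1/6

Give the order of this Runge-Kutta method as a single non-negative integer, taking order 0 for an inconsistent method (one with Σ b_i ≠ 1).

b = (5/6, 1/6)
c = (0, 3)
Σ b_i: 5/6·1 + 1/6·1 = 1 ✓
b·c: 1/6·3 = 1/2 ✓; 2 stages ⇒ order 2.

2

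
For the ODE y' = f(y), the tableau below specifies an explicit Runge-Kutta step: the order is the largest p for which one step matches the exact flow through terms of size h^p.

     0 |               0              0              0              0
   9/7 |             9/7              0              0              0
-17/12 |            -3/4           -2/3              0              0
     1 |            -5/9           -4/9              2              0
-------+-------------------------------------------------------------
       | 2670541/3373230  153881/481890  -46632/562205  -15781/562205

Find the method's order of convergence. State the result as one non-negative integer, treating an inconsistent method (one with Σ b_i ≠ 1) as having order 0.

b = (2670541/3373230, 153881/481890, -46632/562205, -15781/562205)
c = (0, 9/7, -17/12, 1)
Ac = (0, 0, -6/7, -143/42)
Σ b_i: 2670541/3373230·1 + 153881/481890·1 + (-46632/562205)·1 + (-15781/562205)·1 = 1 ✓
b·c: 153881/481890·9/7 + (-46632/562205)·(-17/12) + (-15781/562205)·1 = 1/2 ✓
b·c²: 153881/481890·81/49 + (-46632/562205)·289/144 + (-15781/562205)·1 = 1/3 ✓
b·Ac: (-46632/562205)·(-6/7) + (-15781/562205)·(-143/42) = 1/6 ✓
b·c³: 153881/481890·729/343 + (-46632/562205)·(-4913/1728) + (-15781/562205)·1 = 251175373/283351320 ≠ 1/4 ⇒ order 3.
b·(c∘Ac): (-46632/562205)·17/14 + (-15781/562205)·(-143/42) = -121549/23612610 ≠ 1/8
b·Ac²: (-46632/562205)·(-54/49) + (-15781/562205)·11569/3528 = -180739/283351320 ≠ 1/12
b·A²c: (-15781/562205)·(-12/7) = 189372/3935435 ≠ 1/24

3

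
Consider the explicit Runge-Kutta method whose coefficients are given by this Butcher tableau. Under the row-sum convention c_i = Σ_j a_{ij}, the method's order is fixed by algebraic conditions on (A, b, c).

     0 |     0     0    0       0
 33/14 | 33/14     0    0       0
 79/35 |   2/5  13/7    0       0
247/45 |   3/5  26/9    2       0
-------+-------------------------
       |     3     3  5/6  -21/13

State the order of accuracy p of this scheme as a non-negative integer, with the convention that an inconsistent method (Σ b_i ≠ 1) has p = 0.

0

b = (3, 3, 5/6, -21/13)
c = (0, 33/14, 79/35, 247/45)
Ac = (0, 0, 429/98, 1189/105)
Σ b_i: 3·1 + 3·1 + 5/6·1 + (-21/13)·1 = 407/78 ≠ 1 ⇒ order 0.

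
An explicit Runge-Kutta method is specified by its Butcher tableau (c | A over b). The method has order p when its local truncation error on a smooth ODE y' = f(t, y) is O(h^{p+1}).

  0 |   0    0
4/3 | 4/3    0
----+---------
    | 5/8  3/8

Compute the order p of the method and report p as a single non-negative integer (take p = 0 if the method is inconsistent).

b = (5/8, 3/8)
c = (0, 4/3)
Σ b_i: 5/8·1 + 3/8·1 = 1 ✓
b·c: 3/8·4/3 = 1/2 ✓; 2 stages ⇒ order 2.

2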